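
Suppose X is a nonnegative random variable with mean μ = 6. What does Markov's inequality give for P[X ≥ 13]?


μ = E[X] = 6, a = 13.
Markov: P[X ≥ 13] ≤ μ/a = (6)/13 = 6/13.
Numerically: ≈ 0.46154.
(Since a = 13 > μ = 6.00000, the bound 6/13 is < 1 and informative.)

P[X ≥ 13] ≤ 6/13 ≈ 0.46154.


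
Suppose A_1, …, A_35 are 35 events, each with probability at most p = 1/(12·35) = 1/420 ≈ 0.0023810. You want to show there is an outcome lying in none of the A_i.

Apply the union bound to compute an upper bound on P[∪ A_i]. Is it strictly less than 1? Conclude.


Union bound: P[∪_{i=1}^{35} A_i] ≤ Σ_i P[A_i] ≤ 35·p = 35·(1/420) = 1/12.
Numerically: 1/12 ≈ 0.0833333.
Is 1/12 < 1? YES.
Since P[∪ A_i] ≤ 1/12 < 1, the complement has P[∩ A_i^c] ≥ 1 − 1/12 = 11/12 > 0, so some outcome avoids every A_i.

35·p = 1/12 ≈ 0.0833333; existence CERTIFIED by the union bound.


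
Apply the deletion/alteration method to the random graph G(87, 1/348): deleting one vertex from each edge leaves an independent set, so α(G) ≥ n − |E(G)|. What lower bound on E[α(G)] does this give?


E[|E(G)|] = C(87, 2)·p = 3741 · (1/348) = 43/4.
E[α(G)] ≥ n − E[|E(G)|] = 87 − 43/4 = 305/4.
Numerically: ≈ 76.25000.
(This is only a lower bound; the true E[α(G)] may be larger.)

E[α(G)] ≥ 305/4 ≈ 76.25000.


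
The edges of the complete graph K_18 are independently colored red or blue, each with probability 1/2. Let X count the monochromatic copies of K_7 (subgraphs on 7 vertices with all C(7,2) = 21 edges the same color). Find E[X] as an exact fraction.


Let X = Σ_S X_S over the C(18, 7) = 31824 subsets S of size 7, where X_S = 1 if the K_7 on S is monochromatic.
For a fixed S, the K_7 on S has C(7, 2) = 21 edges. P[all 21 edges red] = (1/2)^21, and likewise for blue, so P[monochromatic] = 2·(1/2)^21 = 2^{1 − 21} = 1/1048576.
By linearity: E[X] = C(18, 7) · 2^{1 − 21} = 31824 · 1/1048576 = 1989/65536.
Numerically: E[X] ≈ 0.0303.

E[X] = C(18,7)·2^(1−C(7,2)) = 1989/65536 ≈ 0.0303.


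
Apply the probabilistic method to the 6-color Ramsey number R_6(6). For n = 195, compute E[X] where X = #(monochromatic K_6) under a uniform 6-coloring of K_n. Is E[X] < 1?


E[X] = C(195, 6) · 6^{1 − 15} = 70656049360 · 6^{−14} = 70656049360/78364164096.
As a reduced fraction: E[X] = 4416003085/4897760256 ≈ 0.90164.
Is E[X] < 1? YES.
Since E[X] < 1, there exists a 6-coloring of K_{195} with no monochromatic K_6; hence R_6(6) > 195.

E[X] = 4416003085/4897760256 ≈ 0.90164; E[X] < 1, so R_6(6) > 195.


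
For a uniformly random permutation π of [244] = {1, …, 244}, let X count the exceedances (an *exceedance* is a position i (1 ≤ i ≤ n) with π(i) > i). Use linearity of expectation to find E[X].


Write X = Σ_{i=1}^{244} X_i, where X_i = 1_{π(i) > i}.
For each fixed i, π(i) is uniform over {1, …, 244} (marginal of a uniform permutation), so P[π(i) > i] = (n − i)/n. Summing: Σ_{i=1}^{244} (n − i)/n = (0 + 1 + … + 243)/244 = 244(244 − 1)/(2·244) = (244 − 1)/2.
Hence E[X] = Σ_{i=1}^{244} (244 − i)/244 = 243/2 ≈ 121.5000.

E[X] = 243/2 = 121.5000.


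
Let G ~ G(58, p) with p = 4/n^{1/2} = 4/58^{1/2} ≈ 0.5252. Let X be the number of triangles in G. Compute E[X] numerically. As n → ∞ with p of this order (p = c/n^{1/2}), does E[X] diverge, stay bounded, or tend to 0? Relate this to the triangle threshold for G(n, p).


Number of potential triangles: C(58, 3) = 30856.
Each occurs with probability p³ ≈ (0.5252)³ ≈ 1.448899e-01.
By linearity: E[X] = C(58, 3)·p³ ≈ 30856 · 1.448899e-01 ≈ 4470.7214.
Since α = 1/2 < 1, p = c/n^{1/2} ≫ 1/n is above the triangle threshold p ~ 1/n. Asymptotically E[X] ~ (c³/6)·n^{3(1−α)} = (4³/6)·n^{1.5} → ∞; triangles are abundant w.h.p.

E[X] ≈ 4470.7214; in regime p = Θ(1/n^{1/2}) E[X] diverges (above the triangle threshold p ~ 1/n).


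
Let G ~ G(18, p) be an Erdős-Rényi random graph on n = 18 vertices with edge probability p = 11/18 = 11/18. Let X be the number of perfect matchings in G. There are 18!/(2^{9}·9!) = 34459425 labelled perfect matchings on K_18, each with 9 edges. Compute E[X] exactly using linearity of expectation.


K_18 has 18!/(2^{9}·9!) = 34459425 labelled perfect matchings.
For each such perfect matching H, let X_H = 1 if all 9 edges of H are present in G. Then P[X_H = 1] = p^{9} = (11/18)^{9} = 2357947691/198359290368.
Summing the indicators: E[X] = Σ_H E[X_H] = 34459425 · p^{9} = 34459425 · 2357947691/198359290368 = 1003129896443675/2448880128.
Numerically: E[X] ≈ 4.0963e+05.

E[X] = 34459425 · (11/18)^{9} = 1003129896443675/2448880128 ≈ 4.0963e+05.


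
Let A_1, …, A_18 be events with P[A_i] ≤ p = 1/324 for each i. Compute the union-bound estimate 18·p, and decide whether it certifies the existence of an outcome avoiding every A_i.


Union bound: P[∪_{i=1}^{18} A_i] ≤ Σ_i P[A_i] ≤ 18·p = 18·(1/324) = 1/18.
Numerically: 1/18 ≈ 0.0556.
Is 1/18 < 1? YES.
Since P[∪ A_i] ≤ 1/18 < 1, the complement has P[∩ A_i^c] ≥ 1 − 1/18 = 17/18 > 0, so some outcome avoids every A_i.

18·p = 1/18 ≈ 0.0556; existence CERTIFIED by the union bound.


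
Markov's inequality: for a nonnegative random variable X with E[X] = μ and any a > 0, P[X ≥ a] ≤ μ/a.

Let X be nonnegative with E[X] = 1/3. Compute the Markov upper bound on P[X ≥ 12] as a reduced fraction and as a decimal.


μ = E[X] = 1/3, a = 12.
Markov: P[X ≥ 12] ≤ μ/a = (1/3)/12 = 1/36.
Numerically: ≈ 0.02778.
(Since a = 12 > μ = 0.33333, the bound 1/36 is < 1 and informative.)

P[X ≥ 12] ≤ 1/36 ≈ 0.02778.


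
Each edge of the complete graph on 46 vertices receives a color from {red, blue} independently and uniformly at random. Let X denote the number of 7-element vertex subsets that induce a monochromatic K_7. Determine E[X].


Let X = Σ_S X_S over the C(46, 7) = 53524680 subsets S of size 7, where X_S = 1 if the K_7 on S is monochromatic.
For a fixed S, the K_7 on S has C(7, 2) = 21 edges. P[all 21 edges red] = (1/2)^21, and likewise for blue, so P[monochromatic] = 2·(1/2)^21 = 2^{1 − 21} = 1/1048576.
By linearity: E[X] = C(46, 7) · 2^{1 − 21} = 53524680 · 1/1048576 = 6690585/131072.
Numerically: E[X] ≈ 51.04511.

E[X] = C(46,7)·2^(1−C(7,2)) = 6690585/131072 ≈ 51.04511.


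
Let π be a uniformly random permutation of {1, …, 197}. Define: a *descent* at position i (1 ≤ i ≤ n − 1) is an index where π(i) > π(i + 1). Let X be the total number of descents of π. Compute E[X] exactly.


Write X = Σ X_I over i = 1, …, 196, with X_I the indicator of one descent.
There are 196 indicators.
For each fixed i, the pair (π(i), π(i+1)) is a uniformly random ordered pair of distinct values from {1, …, 197}; by symmetry P[π(i) > π(i+1)] = 1/2.
By linearity: E[X] = 196 · (1/2) = (197 − 1) · (1/2) = 98 ≈ 98.000.

E[X] = 98 = 98.000.


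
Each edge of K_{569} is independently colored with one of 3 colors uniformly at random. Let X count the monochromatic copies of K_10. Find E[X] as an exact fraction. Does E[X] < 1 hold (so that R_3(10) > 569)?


E[X] = C(569, 10) · 3^{1 − 45} = 905357721286137524328 · 3^{−44} = 905357721286137524328/984770902183611232881.
As a reduced fraction: E[X] = 100595302365126391592/109418989131512359209 ≈ 0.919359.
Is E[X] < 1? YES.
Since E[X] < 1, there exists a 3-coloring of K_{569} with no monochromatic K_10; hence R_3(10) > 569.

E[X] = 100595302365126391592/109418989131512359209 ≈ 0.919359; E[X] < 1, so R_3(10) > 569.


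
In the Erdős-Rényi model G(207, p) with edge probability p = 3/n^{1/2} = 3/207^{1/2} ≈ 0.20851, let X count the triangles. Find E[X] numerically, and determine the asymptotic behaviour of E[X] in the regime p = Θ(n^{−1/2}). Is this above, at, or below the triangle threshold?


Number of potential triangles: C(207, 3) = 1456935.
Each occurs with probability p³ ≈ (0.20851)³ ≈ 9.0658441e-03.
By linearity: E[X] = C(207, 3)·p³ ≈ 1456935 · 9.0658441e-03 ≈ 13208.34556.
Since α = 1/2 < 1, p = c/n^{1/2} ≫ 1/n is above the triangle threshold p ~ 1/n. Asymptotically E[X] ~ (c³/6)·n^{3(1−α)} = (3³/6)·n^{1.5} → ∞; triangles are abundant w.h.p.

E[X] ≈ 13208.34556; in regime p = Θ(1/n^{1/2}) E[X] diverges (above the triangle threshold p ~ 1/n).


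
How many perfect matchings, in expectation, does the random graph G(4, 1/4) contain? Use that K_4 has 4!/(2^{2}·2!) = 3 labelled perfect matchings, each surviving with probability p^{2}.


K_4 has 4!/(2^{2}·2!) = 3 labelled perfect matchings.
For each such perfect matching H, let X_H = 1 if all 2 edges of H are present in G. Then P[X_H = 1] = p^{2} = (1/4)^{2} = 1/16.
By linearity of expectation: E[X] = Σ_H E[X_H] = 3 · p^{2} = 3 · 1/16 = 3/16.
Numerically: E[X] ≈ 0.188.

E[X] = 3 · (1/4)^{2} = 3/16 ≈ 0.188.


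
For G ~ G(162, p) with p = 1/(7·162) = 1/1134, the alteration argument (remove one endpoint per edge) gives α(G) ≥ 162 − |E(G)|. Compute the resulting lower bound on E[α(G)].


E[|E(G)|] = C(162, 2)·p = 13041 · (1/1134) = 23/2.
E[α(G)] ≥ n − E[|E(G)|] = 162 − 23/2 = 301/2.
Numerically: ≈ 150.5000.
(This is only a lower bound; the true E[α(G)] may be larger.)

E[α(G)] ≥ 301/2 ≈ 150.5000.


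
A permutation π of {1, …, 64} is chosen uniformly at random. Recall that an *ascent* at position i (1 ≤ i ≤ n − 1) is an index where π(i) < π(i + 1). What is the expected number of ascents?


Write X = Σ X_I over i = 1, …, 63, with X_I the indicator of one ascent.
There are 63 indicators.
For each fixed i, the pair (π(i), π(i+1)) is a uniformly random ordered pair of distinct values from {1, …, 64}; by symmetry P[π(i) < π(i+1)] = 1/2.
By linearity: E[X] = 63 · (1/2) = (64 − 1) · (1/2) = 63/2 ≈ 31.50000.

E[X] = 63/2 = 31.50000.


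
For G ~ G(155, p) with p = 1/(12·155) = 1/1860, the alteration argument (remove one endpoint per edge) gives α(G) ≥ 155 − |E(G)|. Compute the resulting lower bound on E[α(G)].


E[|E(G)|] = C(155, 2)·p = 11935 · (1/1860) = 77/12.
E[α(G)] ≥ n − E[|E(G)|] = 155 − 77/12 = 1783/12.
Numerically: ≈ 148.58333.
(This is only a lower bound; the true E[α(G)] may be larger.)

E[α(G)] ≥ 1783/12 ≈ 148.58333.


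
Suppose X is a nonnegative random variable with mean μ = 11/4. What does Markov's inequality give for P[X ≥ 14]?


μ = E[X] = 11/4, a = 14.
Markov: P[X ≥ 14] ≤ μ/a = (11/4)/14 = 11/56.
Numerically: ≈ 0.1964.
(Since a = 14 > μ = 2.7500, the bound 11/56 is < 1 and informative.)

P[X ≥ 14] ≤ 11/56 ≈ 0.1964.


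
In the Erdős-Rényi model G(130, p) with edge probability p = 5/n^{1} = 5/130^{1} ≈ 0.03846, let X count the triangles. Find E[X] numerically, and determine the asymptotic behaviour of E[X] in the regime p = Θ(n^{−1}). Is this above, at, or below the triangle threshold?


Number of potential triangles: C(130, 3) = 357760.
Each occurs with probability p³ ≈ (0.03846)³ ≈ 5.689577e-05.
By linearity: E[X] = C(130, 3)·p³ ≈ 357760 · 5.689577e-05 ≈ 20.3550.
Here α = 1, so p = 5/n is exactly at the triangle threshold p ~ 1/n. Asymptotically E[X] → c³/6 = 5³/6 = 125/6 ≈ 20.8333, a bounded constant. In this regime the triangle count is asymptotically Poisson(c³/6).

E[X] ≈ 20.3550; in regime p = Θ(1/n^{1}) E[X] stays bounded (at the triangle threshold p ~ 1/n).


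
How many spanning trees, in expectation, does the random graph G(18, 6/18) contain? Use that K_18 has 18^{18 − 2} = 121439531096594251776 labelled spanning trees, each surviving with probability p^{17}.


K_18 has 18^{18 − 2} = 121439531096594251776 labelled spanning trees.
For each such spanning tree H, let X_H = 1 if all 17 edges of H are present in G. Then P[X_H = 1] = p^{17} = (1/3)^{17} = 1/129140163.
By linearity: E[X] = Σ_H E[X_H] = 121439531096594251776 · p^{17} = 121439531096594251776 · 1/129140163 = 940369969152.
Numerically: E[X] ≈ 9.4e+11.

E[X] = 121439531096594251776 · (1/3)^{17} = 940369969152 ≈ 9.4e+11.


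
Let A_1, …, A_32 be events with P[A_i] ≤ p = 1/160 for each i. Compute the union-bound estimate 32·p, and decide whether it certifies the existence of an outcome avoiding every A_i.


Union bound: P[∪_{i=1}^{32} A_i] ≤ Σ_i P[A_i] ≤ 32·p = 32·(1/160) = 1/5.
Numerically: 1/5 ≈ 0.2000000.
Is 1/5 < 1? YES.
Since P[∪ A_i] ≤ 1/5 < 1, the complement has P[∩ A_i^c] ≥ 1 − 1/5 = 4/5 > 0, so some outcome avoids every A_i.

32·p = 1/5 ≈ 0.2000000; existence CERTIFIED by the union bound.


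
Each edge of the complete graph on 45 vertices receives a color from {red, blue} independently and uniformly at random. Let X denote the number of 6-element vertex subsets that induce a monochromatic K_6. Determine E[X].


Let X = Σ_S X_S over the C(45, 6) = 8145060 subsets S of size 6, where X_S = 1 if the K_6 on S is monochromatic.
For a fixed S, the K_6 on S has C(6, 2) = 15 edges. P[all 15 edges red] = (1/2)^15, and likewise for blue, so P[monochromatic] = 2·(1/2)^15 = 2^{1 − 15} = 1/16384.
Summing: E[X] = C(45, 6) · 2^{1 − 15} = 8145060 · 1/16384 = 2036265/4096.
Numerically: E[X] ≈ 497.135.

E[X] = C(45,6)·2^(1−C(6,2)) = 2036265/4096 ≈ 497.135.


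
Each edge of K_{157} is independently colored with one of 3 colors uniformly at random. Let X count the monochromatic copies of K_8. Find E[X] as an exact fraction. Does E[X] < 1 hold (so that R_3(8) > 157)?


E[X] = C(157, 8) · 3^{1 − 28} = 7637643295425 · 3^{−27} = 7637643295425/7625597484987.
As a reduced fraction: E[X] = 848627032825/847288609443 ≈ 1.0016.
Is E[X] < 1? NO.
Since E[X] ≥ 1, the first-moment bound is inconclusive at n = 157; it does NOT by itself certify R_3(8) > 157.

E[X] = 848627032825/847288609443 ≈ 1.0016; E[X] ≥ 1; first-moment method inconclusive here.


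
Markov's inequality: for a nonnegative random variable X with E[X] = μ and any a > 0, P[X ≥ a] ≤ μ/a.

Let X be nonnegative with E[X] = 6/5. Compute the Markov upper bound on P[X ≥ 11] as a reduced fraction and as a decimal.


μ = E[X] = 6/5, a = 11.
Markov: P[X ≥ 11] ≤ μ/a = (6/5)/11 = 6/55.
Numerically: ≈ 0.1091.
(Since a = 11 > μ = 1.2000, the bound 6/55 is < 1 and informative.)

P[X ≥ 11] ≤ 6/55 ≈ 0.1091.


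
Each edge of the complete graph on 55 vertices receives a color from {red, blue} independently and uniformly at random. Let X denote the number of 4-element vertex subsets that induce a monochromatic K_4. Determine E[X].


Let X = Σ_S X_S over the C(55, 4) = 341055 subsets S of size 4, where X_S = 1 if the K_4 on S is monochromatic.
For a fixed S, the K_4 on S has C(4, 2) = 6 edges. P[all 6 edges red] = (1/2)^6, and likewise for blue, so P[monochromatic] = 2·(1/2)^6 = 2^{1 − 6} = 1/32.
By linearity: E[X] = C(55, 4) · 2^{1 − 6} = 341055 · 1/32 = 341055/32.
Numerically: E[X] ≈ 10657.96875.

E[X] = C(55,4)·2^(1−C(4,2)) = 341055/32 ≈ 10657.96875.


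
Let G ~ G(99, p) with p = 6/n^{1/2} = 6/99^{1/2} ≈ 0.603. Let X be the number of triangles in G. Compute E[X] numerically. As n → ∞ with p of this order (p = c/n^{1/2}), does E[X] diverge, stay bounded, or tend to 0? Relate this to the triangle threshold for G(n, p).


Number of potential triangles: C(99, 3) = 156849.
Each occurs with probability p³ ≈ (0.603)³ ≈ 2.192810e-01.
By linearity: E[X] = C(99, 3)·p³ ≈ 156849 · 2.192810e-01 ≈ 34394.0021.
Since α = 1/2 < 1, p = c/n^{1/2} ≫ 1/n is above the triangle threshold p ~ 1/n. Asymptotically E[X] ~ (c³/6)·n^{3(1−α)} = (6³/6)·n^{1.5} → ∞; triangles are abundant w.h.p.

E[X] ≈ 34394.0021; in regime p = Θ(1/n^{1/2}) E[X] diverges (above the triangle threshold p ~ 1/n).


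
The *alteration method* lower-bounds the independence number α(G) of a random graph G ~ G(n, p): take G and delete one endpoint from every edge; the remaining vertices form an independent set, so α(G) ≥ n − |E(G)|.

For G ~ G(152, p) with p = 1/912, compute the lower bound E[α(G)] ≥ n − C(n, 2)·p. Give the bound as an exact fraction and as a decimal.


E[|E(G)|] = C(152, 2)·p = 11476 · (1/912) = 151/12.
E[α(G)] ≥ n − E[|E(G)|] = 152 − 151/12 = 1673/12.
Numerically: ≈ 139.416667.
(This is only a lower bound; the true E[α(G)] may be larger.)

E[α(G)] ≥ 1673/12 ≈ 139.416667.


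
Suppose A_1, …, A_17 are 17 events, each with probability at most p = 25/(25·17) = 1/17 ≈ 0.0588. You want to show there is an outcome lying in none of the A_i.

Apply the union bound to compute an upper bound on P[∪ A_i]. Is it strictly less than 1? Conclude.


Union bound: P[∪_{i=1}^{17} A_i] ≤ Σ_i P[A_i] ≤ 17·p = 17·(1/17) = 1.
Numerically: 1 ≈ 1.0000.
Is 1 < 1? NO.
Since the bound 1 is ≥ 1, the union bound is uninformative here; it does NOT by itself certify existence.

17·p = 1 ≈ 1.0000; existence NOT certified by the union bound.


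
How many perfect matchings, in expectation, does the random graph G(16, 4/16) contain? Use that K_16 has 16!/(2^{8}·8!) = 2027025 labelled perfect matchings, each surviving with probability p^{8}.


K_16 has 16!/(2^{8}·8!) = 2027025 labelled perfect matchings.
For each such perfect matching H, let X_H = 1 if all 8 edges of H are present in G. Then P[X_H = 1] = p^{8} = (1/4)^{8} = 1/65536.
Summing the indicators: E[X] = Σ_H E[X_H] = 2027025 · p^{8} = 2027025 · 1/65536 = 2027025/65536.
Numerically: E[X] ≈ 30.93.

E[X] = 2027025 · (1/4)^{8} = 2027025/65536 ≈ 30.93.


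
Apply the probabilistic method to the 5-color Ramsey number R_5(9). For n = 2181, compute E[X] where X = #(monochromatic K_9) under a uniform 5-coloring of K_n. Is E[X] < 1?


E[X] = C(2181, 9) · 5^{1 − 36} = 3026635205263909847920400 · 5^{−35} = 3026635205263909847920400/2910383045673370361328125.
As a reduced fraction: E[X] = 121065408210556393916816/116415321826934814453125 ≈ 1.03994.
Is E[X] < 1? NO.
Since E[X] ≥ 1, the first-moment bound is inconclusive at n = 2181; it does NOT by itself certify R_5(9) > 2181.

E[X] = 121065408210556393916816/116415321826934814453125 ≈ 1.03994; E[X] ≥ 1; first-moment method inconclusive here.


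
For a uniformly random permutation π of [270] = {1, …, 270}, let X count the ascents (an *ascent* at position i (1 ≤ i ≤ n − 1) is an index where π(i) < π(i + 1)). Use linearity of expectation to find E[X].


Write X = Σ X_I over i = 1, …, 269, with X_I the indicator of one ascent.
There are 269 indicators.
For each fixed i, the pair (π(i), π(i+1)) is a uniformly random ordered pair of distinct values from {1, …, 270}; by symmetry P[π(i) < π(i+1)] = 1/2.
By linearity: E[X] = 269 · (1/2) = (270 − 1) · (1/2) = 269/2 ≈ 134.5000.

E[X] = 269/2 = 134.5000.


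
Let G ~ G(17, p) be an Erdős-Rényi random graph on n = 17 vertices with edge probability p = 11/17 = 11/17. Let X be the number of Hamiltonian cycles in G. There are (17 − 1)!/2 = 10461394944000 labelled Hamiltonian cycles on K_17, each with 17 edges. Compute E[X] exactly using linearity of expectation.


K_17 has (17 − 1)!/2 = 10461394944000 labelled Hamiltonian cycles.
For each such Hamiltonian cycle H, let X_H = 1 if all 17 edges of H are present in G. Then P[X_H = 1] = p^{17} = (11/17)^{17} = 505447028499293771/827240261886336764177.
By linearity: E[X] = Σ_H E[X_H] = 10461394944000 · p^{17} = 10461394944000 · 505447028499293771/827240261886336764177 = 5287680988402335763510093824000/827240261886336764177.
Numerically: E[X] ≈ 6.39195e+09.

E[X] = 10461394944000 · (11/17)^{17} = 5287680988402335763510093824000/827240261886336764177 ≈ 6.39195e+09.


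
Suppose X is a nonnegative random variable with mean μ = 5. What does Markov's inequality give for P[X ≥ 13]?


μ = E[X] = 5, a = 13.
Markov: P[X ≥ 13] ≤ μ/a = (5)/13 = 5/13.
Numerically: ≈ 0.385.
(Since a = 13 > μ = 5.000, the bound 5/13 is < 1 and informative.)

P[X ≥ 13] ≤ 5/13 ≈ 0.385.


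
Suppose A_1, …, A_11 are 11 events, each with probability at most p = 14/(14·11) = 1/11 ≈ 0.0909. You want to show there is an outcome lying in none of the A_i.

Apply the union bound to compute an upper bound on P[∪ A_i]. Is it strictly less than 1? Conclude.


Union bound: P[∪_{i=1}^{11} A_i] ≤ Σ_i P[A_i] ≤ 11·p = 11·(1/11) = 1.
Numerically: 1 ≈ 1.0000.
Is 1 < 1? NO.
Since the bound 1 is ≥ 1, the union bound is uninformative here; it does NOT by itself certify existence.

11·p = 1 ≈ 1.0000; existence NOT certified by the union bound.


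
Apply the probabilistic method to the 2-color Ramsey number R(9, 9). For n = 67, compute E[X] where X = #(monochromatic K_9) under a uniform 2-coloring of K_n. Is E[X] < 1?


E[X] = C(67, 9) · 2^{1 − 36} = 42757703560 · 2^{−35} = 42757703560/34359738368.
As a reduced fraction: E[X] = 5344712945/4294967296 ≈ 1.244.
Is E[X] < 1? NO.
Since E[X] ≥ 1, the first-moment bound is inconclusive at n = 67; it does NOT by itself certify R(9, 9) > 67.

E[X] = 5344712945/4294967296 ≈ 1.244; E[X] ≥ 1; first-moment method inconclusive here.


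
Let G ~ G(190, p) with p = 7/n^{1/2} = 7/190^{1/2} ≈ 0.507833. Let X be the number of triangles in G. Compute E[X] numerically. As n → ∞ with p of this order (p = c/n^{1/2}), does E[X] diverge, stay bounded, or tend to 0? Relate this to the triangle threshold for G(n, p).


Number of potential triangles: C(190, 3) = 1125180.
Each occurs with probability p³ ≈ (0.507833)³ ≈ 1.30967555e-01.
By linearity: E[X] = C(190, 3)·p³ ≈ 1125180 · 1.30967555e-01 ≈ 147362.073113.
Since α = 1/2 < 1, p = c/n^{1/2} ≫ 1/n is above the triangle threshold p ~ 1/n. Asymptotically E[X] ~ (c³/6)·n^{3(1−α)} = (7³/6)·n^{1.5} → ∞; triangles are abundant w.h.p.

E[X] ≈ 147362.073113; in regime p = Θ(1/n^{1/2}) E[X] diverges (above the triangle threshold p ~ 1/n).


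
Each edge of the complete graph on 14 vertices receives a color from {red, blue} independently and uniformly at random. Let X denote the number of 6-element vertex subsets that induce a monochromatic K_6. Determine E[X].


Let X = Σ_S X_S over the C(14, 6) = 3003 subsets S of size 6, where X_S = 1 if the K_6 on S is monochromatic.
For a fixed S, the K_6 on S has C(6, 2) = 15 edges. P[all 15 edges red] = (1/2)^15, and likewise for blue, so P[monochromatic] = 2·(1/2)^15 = 2^{1 − 15} = 1/16384.
By linearity: E[X] = C(14, 6) · 2^{1 − 15} = 3003 · 1/16384 = 3003/16384.
Numerically: E[X] ≈ 0.18329.

E[X] = C(14,6)·2^(1−C(6,2)) = 3003/16384 ≈ 0.18329.


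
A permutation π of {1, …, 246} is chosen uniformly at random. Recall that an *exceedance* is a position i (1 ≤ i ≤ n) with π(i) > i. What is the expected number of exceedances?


Write X = Σ_{i=1}^{246} X_i, where X_i = 1_{π(i) > i}.
For each fixed i, π(i) is uniform over {1, …, 246} (marginal of a uniform permutation), so P[π(i) > i] = (n − i)/n. Summing: Σ_{i=1}^{246} (n − i)/n = (0 + 1 + … + 245)/246 = 246(246 − 1)/(2·246) = (246 − 1)/2.
Hence E[X] = Σ_{i=1}^{246} (246 − i)/246 = 245/2 ≈ 122.500.

E[X] = 245/2 = 122.500.


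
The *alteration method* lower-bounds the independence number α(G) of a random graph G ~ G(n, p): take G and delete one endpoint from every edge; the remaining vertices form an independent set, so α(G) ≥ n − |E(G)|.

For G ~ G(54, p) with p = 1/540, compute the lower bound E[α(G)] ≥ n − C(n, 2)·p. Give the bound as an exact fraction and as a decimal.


E[|E(G)|] = C(54, 2)·p = 1431 · (1/540) = 53/20.
E[α(G)] ≥ n − E[|E(G)|] = 54 − 53/20 = 1027/20.
Numerically: ≈ 51.3500.
(This is only a lower bound; the true E[α(G)] may be larger.)

E[α(G)] ≥ 1027/20 ≈ 51.3500.


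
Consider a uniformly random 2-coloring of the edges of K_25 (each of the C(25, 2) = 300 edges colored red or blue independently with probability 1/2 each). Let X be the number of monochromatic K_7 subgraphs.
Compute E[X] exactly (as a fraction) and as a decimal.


Let X = Σ_S X_S over the C(25, 7) = 480700 subsets S of size 7, where X_S = 1 if the K_7 on S is monochromatic.
For a fixed S, the K_7 on S has C(7, 2) = 21 edges. P[all 21 edges red] = (1/2)^21, and likewise for blue, so P[monochromatic] = 2·(1/2)^21 = 2^{1 − 21} = 1/1048576.
By linearity: E[X] = C(25, 7) · 2^{1 − 21} = 480700 · 1/1048576 = 120175/262144.
Numerically: E[X] ≈ 0.4584.

E[X] = C(25,7)·2^(1−C(7,2)) = 120175/262144 ≈ 0.4584.


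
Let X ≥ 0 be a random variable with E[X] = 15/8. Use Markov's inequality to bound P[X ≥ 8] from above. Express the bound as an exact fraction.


μ = E[X] = 15/8, a = 8.
Markov: P[X ≥ 8] ≤ μ/a = (15/8)/8 = 15/64.
Numerically: ≈ 0.234375.
(Since a = 8 > μ = 1.875000, the bound 15/64 is < 1 and informative.)

P[X ≥ 8] ≤ 15/64 ≈ 0.234375.


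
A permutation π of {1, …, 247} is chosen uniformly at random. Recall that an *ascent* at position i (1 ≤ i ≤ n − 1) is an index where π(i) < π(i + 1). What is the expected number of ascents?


Write X = Σ X_I over i = 1, …, 246, with X_I the indicator of one ascent.
There are 246 indicators.
For each fixed i, the pair (π(i), π(i+1)) is a uniformly random ordered pair of distinct values from {1, …, 247}; by symmetry P[π(i) < π(i+1)] = 1/2.
By linearity: E[X] = 246 · (1/2) = (247 − 1) · (1/2) = 123 ≈ 123.0000.

E[X] = 123 = 123.0000.


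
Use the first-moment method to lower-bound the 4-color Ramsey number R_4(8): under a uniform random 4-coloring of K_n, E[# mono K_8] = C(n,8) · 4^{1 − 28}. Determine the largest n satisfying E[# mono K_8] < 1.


We need C(n, 8) · 4^{1 − 28} < 1, i.e. C(n, 8) < 4^{28 − 1} = 18014398509481984.
Check values of n near the boundary:
  n = 407: C(407, 8) = 17424959239309050; 17424959239309050 < 18014398509481984? YES
  n = 408: C(408, 8) = 17773458424095231; 17773458424095231 < 18014398509481984? YES
  n = 409: C(409, 8) = 18128041135797879; 18128041135797879 < 18014398509481984? NO
  n = 410: C(410, 8) = 18488798173326195; 18488798173326195 < 18014398509481984? NO
  n = 411: C(411, 8) = 18855821462126715; 18855821462126715 < 18014398509481984? NO
The largest n with C(n, 8) < 18014398509481984 is n = 408 (where E[X] = 17773458424095231/18014398509481984 ≈ 0.9866251). Hence R_4(8) > 408, i.e. R_4(8) ≥ 409.

Largest n = 408; hence R_4(8) > 408.


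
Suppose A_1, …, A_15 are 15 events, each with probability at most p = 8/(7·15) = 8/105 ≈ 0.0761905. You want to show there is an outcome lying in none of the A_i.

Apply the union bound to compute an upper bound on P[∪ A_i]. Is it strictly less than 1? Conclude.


Union bound: P[∪_{i=1}^{15} A_i] ≤ Σ_i P[A_i] ≤ 15·p = 15·(8/105) = 8/7.
Numerically: 8/7 ≈ 1.1428571.
Is 8/7 < 1? NO.
Since the bound 8/7 is ≥ 1, the union bound is uninformative here; it does NOT by itself certify existence.

15·p = 8/7 ≈ 1.1428571; existence NOT certified by the union bound.


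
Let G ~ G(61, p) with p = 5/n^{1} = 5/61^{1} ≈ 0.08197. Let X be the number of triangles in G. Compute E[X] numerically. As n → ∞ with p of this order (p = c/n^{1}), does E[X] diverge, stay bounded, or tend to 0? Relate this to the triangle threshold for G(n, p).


Number of potential triangles: C(61, 3) = 35990.
Each occurs with probability p³ ≈ (0.08197)³ ≈ 5.507069e-04.
By linearity: E[X] = C(61, 3)·p³ ≈ 35990 · 5.507069e-04 ≈ 19.8199.
Here α = 1, so p = 5/n is exactly at the triangle threshold p ~ 1/n. Asymptotically E[X] → c³/6 = 5³/6 = 125/6 ≈ 20.8333, a bounded constant. In this regime the triangle count is asymptotically Poisson(c³/6).

E[X] ≈ 19.8199; in regime p = Θ(1/n^{1}) E[X] stays bounded (at the triangle threshold p ~ 1/n).


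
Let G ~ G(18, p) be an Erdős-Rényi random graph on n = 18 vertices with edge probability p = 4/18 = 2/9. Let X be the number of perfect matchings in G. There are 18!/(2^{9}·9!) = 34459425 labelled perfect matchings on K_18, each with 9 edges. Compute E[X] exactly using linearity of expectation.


K_18 has 18!/(2^{9}·9!) = 34459425 labelled perfect matchings.
For each such perfect matching H, let X_H = 1 if all 9 edges of H are present in G. Then P[X_H = 1] = p^{9} = (2/9)^{9} = 512/387420489.
By linearity of expectation: E[X] = Σ_H E[X_H] = 34459425 · p^{9} = 34459425 · 512/387420489 = 217817600/4782969.
Numerically: E[X] ≈ 45.5402.

E[X] = 34459425 · (2/9)^{9} = 217817600/4782969 ≈ 45.5402.


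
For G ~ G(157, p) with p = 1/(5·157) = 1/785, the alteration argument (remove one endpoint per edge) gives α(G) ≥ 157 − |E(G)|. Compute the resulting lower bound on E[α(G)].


E[|E(G)|] = C(157, 2)·p = 12246 · (1/785) = 78/5.
E[α(G)] ≥ n − E[|E(G)|] = 157 − 78/5 = 707/5.
Numerically: ≈ 141.400.
(This is only a lower bound; the true E[α(G)] may be larger.)

E[α(G)] ≥ 707/5 ≈ 141.400.


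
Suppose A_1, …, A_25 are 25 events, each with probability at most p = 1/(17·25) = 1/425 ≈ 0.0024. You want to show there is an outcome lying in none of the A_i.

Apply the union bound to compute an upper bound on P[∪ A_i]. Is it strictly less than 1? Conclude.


Union bound: P[∪_{i=1}^{25} A_i] ≤ Σ_i P[A_i] ≤ 25·p = 25·(1/425) = 1/17.
Numerically: 1/17 ≈ 0.0588.
Is 1/17 < 1? YES.
Since P[∪ A_i] ≤ 1/17 < 1, the complement has P[∩ A_i^c] ≥ 1 − 1/17 = 16/17 > 0, so some outcome avoids every A_i.

25·p = 1/17 ≈ 0.0588; existence CERTIFIED by the union bound.


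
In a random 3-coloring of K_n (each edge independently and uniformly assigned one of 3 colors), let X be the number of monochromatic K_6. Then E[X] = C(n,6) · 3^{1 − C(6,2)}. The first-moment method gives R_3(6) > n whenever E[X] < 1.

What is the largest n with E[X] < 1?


We need C(n, 6) · 3^{1 − 15} < 1, i.e. C(n, 6) < 3^{15 − 1} = 4782969.
Check values of n near the boundary:
  n = 36: C(36, 6) = 1947792; 1947792 < 4782969? YES
  n = 37: C(37, 6) = 2324784; 2324784 < 4782969? YES
  n = 38: C(38, 6) = 2760681; 2760681 < 4782969? YES
  n = 39: C(39, 6) = 3262623; 3262623 < 4782969? YES
  n = 40: C(40, 6) = 3838380; 3838380 < 4782969? YES
  n = 41: C(41, 6) = 4496388; 4496388 < 4782969? YES
  n = 42: C(42, 6) = 5245786; 5245786 < 4782969? NO
  n = 43: C(43, 6) = 6096454; 6096454 < 4782969? NO
  n = 44: C(44, 6) = 7059052; 7059052 < 4782969? NO
The largest n with C(n, 6) < 4782969 is n = 41 (where E[X] = 1498796/1594323 ≈ 0.94008). Hence R_3(6) > 41, i.e. R_3(6) ≥ 42.

Largest n = 41; hence R_3(6) > 41.


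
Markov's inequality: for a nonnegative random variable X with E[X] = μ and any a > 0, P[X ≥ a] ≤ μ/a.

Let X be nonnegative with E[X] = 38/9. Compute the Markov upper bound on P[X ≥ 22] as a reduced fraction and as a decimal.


μ = E[X] = 38/9, a = 22.
Markov: P[X ≥ 22] ≤ μ/a = (38/9)/22 = 19/99.
Numerically: ≈ 0.19192.
(Since a = 22 > μ = 4.22222, the bound 19/99 is < 1 and informative.)

P[X ≥ 22] ≤ 19/99 ≈ 0.19192.


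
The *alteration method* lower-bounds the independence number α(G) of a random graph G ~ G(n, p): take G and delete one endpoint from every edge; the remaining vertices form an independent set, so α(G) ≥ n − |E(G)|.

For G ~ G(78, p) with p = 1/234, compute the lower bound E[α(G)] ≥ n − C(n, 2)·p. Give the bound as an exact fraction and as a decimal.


E[|E(G)|] = C(78, 2)·p = 3003 · (1/234) = 77/6.
E[α(G)] ≥ n − E[|E(G)|] = 78 − 77/6 = 391/6.
Numerically: ≈ 65.16667.
(This is only a lower bound; the true E[α(G)] may be larger.)

E[α(G)] ≥ 391/6 ≈ 65.16667.


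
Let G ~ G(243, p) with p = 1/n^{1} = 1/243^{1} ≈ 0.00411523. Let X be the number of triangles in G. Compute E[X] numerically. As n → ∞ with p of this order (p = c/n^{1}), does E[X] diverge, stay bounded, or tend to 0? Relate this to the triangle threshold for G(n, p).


Number of potential triangles: C(243, 3) = 2362041.
Each occurs with probability p³ ≈ (0.00411523)³ ≈ 6.96917194e-08.
By linearity: E[X] = C(243, 3)·p³ ≈ 2362041 · 6.96917194e-08 ≈ 0.164615.
Here α = 1, so p = 1/n is exactly at the triangle threshold p ~ 1/n. Asymptotically E[X] → c³/6 = 1³/6 = 1/6 ≈ 0.166667, a bounded constant. In this regime the triangle count is asymptotically Poisson(c³/6).

E[X] ≈ 0.164615; in regime p = Θ(1/n^{1}) E[X] stays bounded (at the triangle threshold p ~ 1/n).


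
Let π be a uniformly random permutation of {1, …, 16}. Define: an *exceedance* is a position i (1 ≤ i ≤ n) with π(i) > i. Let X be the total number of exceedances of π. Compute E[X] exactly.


Write X = Σ_{i=1}^{16} X_i, where X_i = 1_{π(i) > i}.
For each fixed i, π(i) is uniform over {1, …, 16} (marginal of a uniform permutation), so P[π(i) > i] = (n − i)/n. Summing: Σ_{i=1}^{16} (n − i)/n = (0 + 1 + … + 15)/16 = 16(16 − 1)/(2·16) = (16 − 1)/2.
Hence E[X] = Σ_{i=1}^{16} (16 − i)/16 = 15/2 ≈ 7.5000.

E[X] = 15/2 = 7.5000.


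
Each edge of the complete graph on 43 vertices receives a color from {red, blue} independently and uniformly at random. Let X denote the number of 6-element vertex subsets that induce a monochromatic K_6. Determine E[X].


Let X = Σ_S X_S over the C(43, 6) = 6096454 subsets S of size 6, where X_S = 1 if the K_6 on S is monochromatic.
For a fixed S, the K_6 on S has C(6, 2) = 15 edges. P[all 15 edges red] = (1/2)^15, and likewise for blue, so P[monochromatic] = 2·(1/2)^15 = 2^{1 − 15} = 1/16384.
By linearity: E[X] = C(43, 6) · 2^{1 − 15} = 6096454 · 1/16384 = 3048227/8192.
Numerically: E[X] ≈ 372.098.

E[X] = C(43,6)·2^(1−C(6,2)) = 3048227/8192 ≈ 372.098.


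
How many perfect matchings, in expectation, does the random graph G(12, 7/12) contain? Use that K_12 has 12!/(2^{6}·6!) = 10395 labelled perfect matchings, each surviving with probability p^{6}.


K_12 has 12!/(2^{6}·6!) = 10395 labelled perfect matchings.
For each such perfect matching H, let X_H = 1 if all 6 edges of H are present in G. Then P[X_H = 1] = p^{6} = (7/12)^{6} = 117649/2985984.
By linearity of expectation: E[X] = Σ_H E[X_H] = 10395 · p^{6} = 10395 · 117649/2985984 = 45294865/110592.
Numerically: E[X] ≈ 409.57.

E[X] = 10395 · (7/12)^{6} = 45294865/110592 ≈ 409.57.


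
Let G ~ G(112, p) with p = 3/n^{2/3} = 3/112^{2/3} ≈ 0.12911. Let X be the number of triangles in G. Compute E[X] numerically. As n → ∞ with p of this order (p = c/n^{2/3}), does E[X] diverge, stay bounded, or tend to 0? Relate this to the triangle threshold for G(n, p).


Number of potential triangles: C(112, 3) = 227920.
Each occurs with probability p³ ≈ (0.12911)³ ≈ 2.1524235e-03.
By linearity: E[X] = C(112, 3)·p³ ≈ 227920 · 2.1524235e-03 ≈ 490.58036.
Since α = 2/3 < 1, p = c/n^{2/3} ≫ 1/n is above the triangle threshold p ~ 1/n. Asymptotically E[X] ~ (c³/6)·n^{3(1−α)} = (3³/6)·n^{1} → ∞; triangles are abundant w.h.p.

E[X] ≈ 490.58036; in regime p = Θ(1/n^{2/3}) E[X] diverges (above the triangle threshold p ~ 1/n).


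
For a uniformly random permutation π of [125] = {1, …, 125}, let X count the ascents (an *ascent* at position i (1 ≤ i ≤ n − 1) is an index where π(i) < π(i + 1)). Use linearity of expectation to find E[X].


Write X = Σ X_I over i = 1, …, 124, with X_I the indicator of one ascent.
There are 124 indicators.
For each fixed i, the pair (π(i), π(i+1)) is a uniformly random ordered pair of distinct values from {1, …, 125}; by symmetry P[π(i) < π(i+1)] = 1/2.
By linearity: E[X] = 124 · (1/2) = (125 − 1) · (1/2) = 62 ≈ 62.000.

E[X] = 62 = 62.000.


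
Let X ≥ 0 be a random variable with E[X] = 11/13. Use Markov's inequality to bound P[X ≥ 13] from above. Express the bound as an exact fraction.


μ = E[X] = 11/13, a = 13.
Markov: P[X ≥ 13] ≤ μ/a = (11/13)/13 = 11/169.
Numerically: ≈ 0.0651.
(Since a = 13 > μ = 0.8462, the bound 11/169 is < 1 and informative.)

P[X ≥ 13] ≤ 11/169 ≈ 0.0651.


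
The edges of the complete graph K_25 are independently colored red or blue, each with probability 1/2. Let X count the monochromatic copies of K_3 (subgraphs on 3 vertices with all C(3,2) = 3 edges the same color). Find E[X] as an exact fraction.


Let X = Σ_S X_S over the C(25, 3) = 2300 subsets S of size 3, where X_S = 1 if the K_3 on S is monochromatic.
For a fixed S, the K_3 on S has C(3, 2) = 3 edges. P[all 3 edges red] = (1/2)^3, and likewise for blue, so P[monochromatic] = 2·(1/2)^3 = 2^{1 − 3} = 1/4.
Summing: E[X] = C(25, 3) · 2^{1 − 3} = 2300 · 1/4 = 575.
Numerically: E[X] ≈ 575.000000.

E[X] = C(25,3)·2^(1−C(3,2)) = 575 ≈ 575.000000.


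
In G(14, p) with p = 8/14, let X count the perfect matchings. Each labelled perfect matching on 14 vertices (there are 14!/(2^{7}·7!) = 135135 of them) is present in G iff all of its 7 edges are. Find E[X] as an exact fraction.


K_14 has 14!/(2^{7}·7!) = 135135 labelled perfect matchings.
For each such perfect matching H, let X_H = 1 if all 7 edges of H are present in G. Then P[X_H = 1] = p^{7} = (4/7)^{7} = 16384/823543.
By linearity of expectation: E[X] = Σ_H E[X_H] = 135135 · p^{7} = 135135 · 16384/823543 = 316293120/117649.
Numerically: E[X] ≈ 2688.45.

E[X] = 135135 · (4/7)^{7} = 316293120/117649 ≈ 2688.45.


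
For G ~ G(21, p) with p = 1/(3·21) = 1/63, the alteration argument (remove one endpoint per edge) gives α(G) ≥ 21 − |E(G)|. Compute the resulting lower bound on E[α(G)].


E[|E(G)|] = C(21, 2)·p = 210 · (1/63) = 10/3.
E[α(G)] ≥ n − E[|E(G)|] = 21 − 10/3 = 53/3.
Numerically: ≈ 17.666667.
(This is only a lower bound; the true E[α(G)] may be larger.)

E[α(G)] ≥ 53/3 ≈ 17.666667.


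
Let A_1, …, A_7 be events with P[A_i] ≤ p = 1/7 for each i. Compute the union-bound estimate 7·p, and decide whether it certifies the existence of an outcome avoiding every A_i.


Union bound: P[∪_{i=1}^{7} A_i] ≤ Σ_i P[A_i] ≤ 7·p = 7·(1/7) = 1.
Numerically: 1 ≈ 1.00000.
Is 1 < 1? NO.
Since the bound 1 is ≥ 1, the union bound is uninformative here; it does NOT by itself certify existence.

7·p = 1 ≈ 1.00000; existence NOT certified by the union bound.


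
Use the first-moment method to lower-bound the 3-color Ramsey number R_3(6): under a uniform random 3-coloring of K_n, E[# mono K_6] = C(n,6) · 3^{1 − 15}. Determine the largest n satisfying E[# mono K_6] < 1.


We need C(n, 6) · 3^{1 − 15} < 1, i.e. C(n, 6) < 3^{15 − 1} = 4782969.
Check values of n near the boundary:
  n = 39: C(39, 6) = 3262623; 3262623 < 4782969? YES
  n = 40: C(40, 6) = 3838380; 3838380 < 4782969? YES
  n = 41: C(41, 6) = 4496388; 4496388 < 4782969? YES
  n = 42: C(42, 6) = 5245786; 5245786 < 4782969? NO
  n = 43: C(43, 6) = 6096454; 6096454 < 4782969? NO
  n = 44: C(44, 6) = 7059052; 7059052 < 4782969? NO
The largest n with C(n, 6) < 4782969 is n = 41 (where E[X] = 1498796/1594323 ≈ 0.940083). Hence R_3(6) > 41, i.e. R_3(6) ≥ 42.

Largest n = 41; hence R_3(6) > 41.


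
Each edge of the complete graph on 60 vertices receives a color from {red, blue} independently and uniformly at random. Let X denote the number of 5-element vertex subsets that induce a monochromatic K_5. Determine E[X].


Let X = Σ_S X_S over the C(60, 5) = 5461512 subsets S of size 5, where X_S = 1 if the K_5 on S is monochromatic.
For a fixed S, the K_5 on S has C(5, 2) = 10 edges. P[all 10 edges red] = (1/2)^10, and likewise for blue, so P[monochromatic] = 2·(1/2)^10 = 2^{1 − 10} = 1/512.
By linearity of expectation: E[X] = C(60, 5) · 2^{1 − 10} = 5461512 · 1/512 = 682689/64.
Numerically: E[X] ≈ 10667.016.

E[X] = C(60,5)·2^(1−C(5,2)) = 682689/64 ≈ 10667.016.


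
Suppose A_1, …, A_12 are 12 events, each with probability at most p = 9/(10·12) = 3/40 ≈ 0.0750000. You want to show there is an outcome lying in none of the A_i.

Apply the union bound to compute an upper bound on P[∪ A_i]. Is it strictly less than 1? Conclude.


Union bound: P[∪_{i=1}^{12} A_i] ≤ Σ_i P[A_i] ≤ 12·p = 12·(3/40) = 9/10.
Numerically: 9/10 ≈ 0.9000000.
Is 9/10 < 1? YES.
Since P[∪ A_i] ≤ 9/10 < 1, the complement has P[∩ A_i^c] ≥ 1 − 9/10 = 1/10 > 0, so some outcome avoids every A_i.

12·p = 9/10 ≈ 0.9000000; existence CERTIFIED by the union bound.
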